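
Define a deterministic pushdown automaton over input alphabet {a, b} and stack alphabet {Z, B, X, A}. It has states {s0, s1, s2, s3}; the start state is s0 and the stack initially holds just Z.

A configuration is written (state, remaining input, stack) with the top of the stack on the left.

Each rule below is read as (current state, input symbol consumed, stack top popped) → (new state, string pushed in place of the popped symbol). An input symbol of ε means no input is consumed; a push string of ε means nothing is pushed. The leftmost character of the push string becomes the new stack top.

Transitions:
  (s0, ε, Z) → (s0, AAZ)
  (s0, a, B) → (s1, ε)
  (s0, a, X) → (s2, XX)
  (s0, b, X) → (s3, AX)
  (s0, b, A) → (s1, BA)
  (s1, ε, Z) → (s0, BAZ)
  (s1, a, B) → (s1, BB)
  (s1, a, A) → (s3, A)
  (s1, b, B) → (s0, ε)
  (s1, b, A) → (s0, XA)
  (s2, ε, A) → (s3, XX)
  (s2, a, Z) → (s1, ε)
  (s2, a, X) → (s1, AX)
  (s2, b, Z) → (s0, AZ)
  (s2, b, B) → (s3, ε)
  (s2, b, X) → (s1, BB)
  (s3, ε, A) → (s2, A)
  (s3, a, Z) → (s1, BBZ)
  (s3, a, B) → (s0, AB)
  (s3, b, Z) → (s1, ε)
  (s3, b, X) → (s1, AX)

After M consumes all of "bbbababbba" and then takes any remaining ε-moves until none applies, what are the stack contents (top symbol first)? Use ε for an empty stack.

XXXXXAAZ

(s0, bbbababbba, Z)
  ε-move, top Z: go to s0, push AAZ → (s0, bbbababbba, AAZ)
  read b, top A: go to s1, push BA → (s1, bbababbba, BAAZ)
  read b, top B: go to s0, push ε → (s0, bababbba, AAZ)
  read b, top A: go to s1, push BA → (s1, ababbba, BAAZ)
  read a, top B: go to s1, push BB → (s1, babbba, BBAAZ)
  read b, top B: go to s0, push ε → (s0, abbba, BAAZ)
  read a, top B: go to s1, push ε → (s1, bbba, AAZ)
  read b, top A: go to s0, push XA → (s0, bba, XAAZ)
  read b, top X: go to s3, push AX → (s3, ba, AXAAZ)
  ε-move, top A: go to s2, push A → (s2, ba, AXAAZ)
  ε-move, top A: go to s3, push XX → (s3, ba, XXXAAZ)
  read b, top X: go to s1, push AX → (s1, a, AXXXAAZ)
  read a, top A: go to s3, push A → (s3, ε, AXXXAAZ)
  ε-move, top A: go to s2, push A → (s2, ε, AXXXAAZ)
  ε-move, top A: go to s3, push XX → (s3, ε, XXXXXAAZ)
All input consumed in state s3 with stack XXXXXAAZ.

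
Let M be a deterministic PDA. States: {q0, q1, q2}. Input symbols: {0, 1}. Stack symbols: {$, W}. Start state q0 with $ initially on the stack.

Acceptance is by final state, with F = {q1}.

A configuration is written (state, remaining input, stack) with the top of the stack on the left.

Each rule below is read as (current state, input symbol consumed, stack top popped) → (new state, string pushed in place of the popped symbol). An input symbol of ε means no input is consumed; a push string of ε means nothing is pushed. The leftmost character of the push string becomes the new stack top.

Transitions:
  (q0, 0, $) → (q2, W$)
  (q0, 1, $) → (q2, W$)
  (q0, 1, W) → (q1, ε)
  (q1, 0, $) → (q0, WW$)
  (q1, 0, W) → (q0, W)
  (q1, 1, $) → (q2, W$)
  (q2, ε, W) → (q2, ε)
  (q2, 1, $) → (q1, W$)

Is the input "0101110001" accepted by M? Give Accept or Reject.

Reject

(q0, 0101110001, $) ⊢ (q2, 101110001, W$) ⊢ (q2, 101110001, $) ⊢ (q1, 01110001, W$) ⊢ (q0, 1110001, W$) ⊢ (q1, 110001, $) ⊢ (q2, 10001, W$) ⊢ (q2, 10001, $) ⊢ (q1, 0001, W$) ⊢ (q0, 001, W$)
No transition applies at (q0, 001, W$); input not fully consumed.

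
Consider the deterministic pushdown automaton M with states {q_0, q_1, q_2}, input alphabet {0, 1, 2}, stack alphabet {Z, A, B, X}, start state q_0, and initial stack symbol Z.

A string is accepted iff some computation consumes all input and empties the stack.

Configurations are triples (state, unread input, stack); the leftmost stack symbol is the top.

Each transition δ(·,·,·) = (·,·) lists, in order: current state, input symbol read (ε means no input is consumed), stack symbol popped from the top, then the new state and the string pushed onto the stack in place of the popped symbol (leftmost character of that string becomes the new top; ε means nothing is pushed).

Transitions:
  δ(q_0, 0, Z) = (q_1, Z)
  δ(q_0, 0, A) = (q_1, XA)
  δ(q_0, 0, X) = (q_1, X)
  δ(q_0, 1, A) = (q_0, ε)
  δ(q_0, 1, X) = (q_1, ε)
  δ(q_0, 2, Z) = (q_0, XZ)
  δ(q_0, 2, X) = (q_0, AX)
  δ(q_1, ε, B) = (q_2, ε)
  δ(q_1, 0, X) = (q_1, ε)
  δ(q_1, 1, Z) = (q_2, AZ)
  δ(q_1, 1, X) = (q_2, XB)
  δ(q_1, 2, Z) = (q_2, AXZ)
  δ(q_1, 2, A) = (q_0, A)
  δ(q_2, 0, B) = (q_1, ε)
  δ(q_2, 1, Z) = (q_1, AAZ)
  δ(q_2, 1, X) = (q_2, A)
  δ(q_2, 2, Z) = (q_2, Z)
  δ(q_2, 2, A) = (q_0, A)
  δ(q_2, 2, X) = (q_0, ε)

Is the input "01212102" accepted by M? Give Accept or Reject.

Reject

(q_0, 01212102, Z)
  read 0, top Z: go to q_1, push Z → (q_1, 1212102, Z)
  read 1, top Z: go to q_2, push AZ → (q_2, 212102, AZ)
  read 2, top A: go to q_0, push A → (q_0, 12102, AZ)
  read 1, top A: go to q_0, push ε → (q_0, 2102, Z)
  read 2, top Z: go to q_0, push XZ → (q_0, 102, XZ)
  read 1, top X: go to q_1, push ε → (q_1, 02, Z)
No transition applies at (q_1, 02, Z); input not fully consumed.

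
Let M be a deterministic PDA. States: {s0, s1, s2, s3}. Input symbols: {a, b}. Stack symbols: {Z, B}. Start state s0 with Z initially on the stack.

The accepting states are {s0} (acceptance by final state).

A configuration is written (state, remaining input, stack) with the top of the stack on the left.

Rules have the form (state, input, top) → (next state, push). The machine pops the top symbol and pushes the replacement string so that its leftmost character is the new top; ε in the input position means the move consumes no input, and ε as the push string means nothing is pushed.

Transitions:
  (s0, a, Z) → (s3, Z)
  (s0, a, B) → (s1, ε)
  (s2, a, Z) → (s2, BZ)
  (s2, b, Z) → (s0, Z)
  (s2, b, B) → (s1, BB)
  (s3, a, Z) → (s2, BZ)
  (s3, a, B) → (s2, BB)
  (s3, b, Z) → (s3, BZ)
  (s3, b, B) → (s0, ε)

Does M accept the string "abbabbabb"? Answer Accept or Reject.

(s0, abbabbabb, Z)
  read a, top Z: go to s3, push Z → (s3, bbabbabb, Z)
  read b, top Z: go to s3, push BZ → (s3, babbabb, BZ)
  read b, top B: go to s0, push ε → (s0, abbabb, Z)
  read a, top Z: go to s3, push Z → (s3, bbabb, Z)
  read b, top Z: go to s3, push BZ → (s3, babb, BZ)
  read b, top B: go to s0, push ε → (s0, abb, Z)
  read a, top Z: go to s3, push Z → (s3, bb, Z)
  read b, top Z: go to s3, push BZ → (s3, b, BZ)
  read b, top B: go to s0, push ε → (s0, ε, Z)
All input consumed; state s0 ∈ F.

Accept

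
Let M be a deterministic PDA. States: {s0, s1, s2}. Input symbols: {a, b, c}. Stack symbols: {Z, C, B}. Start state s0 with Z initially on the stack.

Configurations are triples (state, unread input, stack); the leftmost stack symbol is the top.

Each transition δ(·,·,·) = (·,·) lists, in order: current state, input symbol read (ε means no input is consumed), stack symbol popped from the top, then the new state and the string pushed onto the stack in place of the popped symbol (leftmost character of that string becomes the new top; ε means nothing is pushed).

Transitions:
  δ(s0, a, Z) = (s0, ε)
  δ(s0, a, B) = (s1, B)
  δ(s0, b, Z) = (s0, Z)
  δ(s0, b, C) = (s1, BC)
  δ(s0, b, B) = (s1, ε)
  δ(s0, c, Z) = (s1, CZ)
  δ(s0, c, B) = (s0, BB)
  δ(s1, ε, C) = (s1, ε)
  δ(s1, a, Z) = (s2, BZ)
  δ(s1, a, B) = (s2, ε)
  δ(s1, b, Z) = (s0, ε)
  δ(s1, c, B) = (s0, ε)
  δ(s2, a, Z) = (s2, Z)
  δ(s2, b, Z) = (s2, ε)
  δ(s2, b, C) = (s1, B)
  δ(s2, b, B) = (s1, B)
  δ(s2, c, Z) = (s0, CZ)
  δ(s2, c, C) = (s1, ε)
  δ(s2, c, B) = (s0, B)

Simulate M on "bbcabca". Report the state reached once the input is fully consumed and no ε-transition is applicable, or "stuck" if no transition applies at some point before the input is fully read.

s0

(s0, bbcabca, Z) ⊢ (s0, bcabca, Z) ⊢ (s0, cabca, Z) ⊢ (s1, abca, CZ) ⊢ (s1, abca, Z) ⊢ (s2, bca, BZ) ⊢ (s1, ca, BZ) ⊢ (s0, a, Z) ⊢ (s0, ε, ε)
All input consumed; M is in state s0.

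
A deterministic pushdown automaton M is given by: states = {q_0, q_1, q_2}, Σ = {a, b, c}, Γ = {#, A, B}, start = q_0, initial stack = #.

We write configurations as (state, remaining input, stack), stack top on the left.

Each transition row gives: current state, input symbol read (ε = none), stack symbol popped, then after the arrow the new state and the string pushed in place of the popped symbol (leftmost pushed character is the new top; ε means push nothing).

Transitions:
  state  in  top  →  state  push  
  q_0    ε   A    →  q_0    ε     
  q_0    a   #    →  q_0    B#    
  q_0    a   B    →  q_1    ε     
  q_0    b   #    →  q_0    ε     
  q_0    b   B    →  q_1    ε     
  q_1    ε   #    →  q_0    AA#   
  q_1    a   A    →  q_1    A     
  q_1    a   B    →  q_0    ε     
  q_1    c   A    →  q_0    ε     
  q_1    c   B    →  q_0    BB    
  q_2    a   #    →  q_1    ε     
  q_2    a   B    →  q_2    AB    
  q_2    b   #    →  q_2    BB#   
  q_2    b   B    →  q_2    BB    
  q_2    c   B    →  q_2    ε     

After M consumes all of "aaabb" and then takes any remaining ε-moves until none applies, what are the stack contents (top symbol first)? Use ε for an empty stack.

(q_0, aaabb, #)
  read a, top #: go to q_0, push B# → (q_0, aabb, B#)
  read a, top B: go to q_1, push ε → (q_1, abb, #)
  ε-move, top #: go to q_0, push AA# → (q_0, abb, AA#)
  ε-move, top A: go to q_0, push ε → (q_0, abb, A#)
  ε-move, top A: go to q_0, push ε → (q_0, abb, #)
  read a, top #: go to q_0, push B# → (q_0, bb, B#)
  read b, top B: go to q_1, push ε → (q_1, b, #)
  ε-move, top #: go to q_0, push AA# → (q_0, b, AA#)
  ε-move, top A: go to q_0, push ε → (q_0, b, A#)
  ε-move, top A: go to q_0, push ε → (q_0, b, #)
  read b, top #: go to q_0, push ε → (q_0, ε, ε)
All input consumed in state q_0 with stack ε.

ε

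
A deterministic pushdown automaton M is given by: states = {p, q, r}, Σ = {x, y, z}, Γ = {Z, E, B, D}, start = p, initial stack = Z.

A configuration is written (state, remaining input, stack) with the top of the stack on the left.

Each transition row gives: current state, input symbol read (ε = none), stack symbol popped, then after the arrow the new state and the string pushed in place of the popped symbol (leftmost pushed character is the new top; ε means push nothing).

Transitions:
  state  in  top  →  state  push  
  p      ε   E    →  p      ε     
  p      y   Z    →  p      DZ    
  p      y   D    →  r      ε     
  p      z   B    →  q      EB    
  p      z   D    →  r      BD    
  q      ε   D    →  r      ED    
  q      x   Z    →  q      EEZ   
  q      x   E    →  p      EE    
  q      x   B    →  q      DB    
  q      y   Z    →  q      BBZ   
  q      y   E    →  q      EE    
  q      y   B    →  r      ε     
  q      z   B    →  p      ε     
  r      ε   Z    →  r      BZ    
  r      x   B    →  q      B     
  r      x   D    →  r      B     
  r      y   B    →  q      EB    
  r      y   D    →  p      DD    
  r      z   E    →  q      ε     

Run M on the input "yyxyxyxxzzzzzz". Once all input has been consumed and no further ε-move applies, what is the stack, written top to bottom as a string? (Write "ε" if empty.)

(p, yyxyxyxxzzzzzz, Z)
  read y, top Z: go to p, push DZ → (p, yxyxyxxzzzzzz, DZ)
  read y, top D: go to r, push ε → (r, xyxyxxzzzzzz, Z)
  ε-move, top Z: go to r, push BZ → (r, xyxyxxzzzzzz, BZ)
  read x, top B: go to q, push B → (q, yxyxxzzzzzz, BZ)
  read y, top B: go to r, push ε → (r, xyxxzzzzzz, Z)
  ε-move, top Z: go to r, push BZ → (r, xyxxzzzzzz, BZ)
  read x, top B: go to q, push B → (q, yxxzzzzzz, BZ)
  read y, top B: go to r, push ε → (r, xxzzzzzz, Z)
  ε-move, top Z: go to r, push BZ → (r, xxzzzzzz, BZ)
  read x, top B: go to q, push B → (q, xzzzzzz, BZ)
  read x, top B: go to q, push DB → (q, zzzzzz, DBZ)
  ε-move, top D: go to r, push ED → (r, zzzzzz, EDBZ)
  read z, top E: go to q, push ε → (q, zzzzz, DBZ)
  ε-move, top D: go to r, push ED → (r, zzzzz, EDBZ)
  read z, top E: go to q, push ε → (q, zzzz, DBZ)
  ε-move, top D: go to r, push ED → (r, zzzz, EDBZ)
  read z, top E: go to q, push ε → (q, zzz, DBZ)
  ε-move, top D: go to r, push ED → (r, zzz, EDBZ)
  read z, top E: go to q, push ε → (q, zz, DBZ)
  ε-move, top D: go to r, push ED → (r, zz, EDBZ)
  read z, top E: go to q, push ε → (q, z, DBZ)
  ε-move, top D: go to r, push ED → (r, z, EDBZ)
  read z, top E: go to q, push ε → (q, ε, DBZ)
  ε-move, top D: go to r, push ED → (r, ε, EDBZ)
All input consumed in state r with stack EDBZ.

EDBZ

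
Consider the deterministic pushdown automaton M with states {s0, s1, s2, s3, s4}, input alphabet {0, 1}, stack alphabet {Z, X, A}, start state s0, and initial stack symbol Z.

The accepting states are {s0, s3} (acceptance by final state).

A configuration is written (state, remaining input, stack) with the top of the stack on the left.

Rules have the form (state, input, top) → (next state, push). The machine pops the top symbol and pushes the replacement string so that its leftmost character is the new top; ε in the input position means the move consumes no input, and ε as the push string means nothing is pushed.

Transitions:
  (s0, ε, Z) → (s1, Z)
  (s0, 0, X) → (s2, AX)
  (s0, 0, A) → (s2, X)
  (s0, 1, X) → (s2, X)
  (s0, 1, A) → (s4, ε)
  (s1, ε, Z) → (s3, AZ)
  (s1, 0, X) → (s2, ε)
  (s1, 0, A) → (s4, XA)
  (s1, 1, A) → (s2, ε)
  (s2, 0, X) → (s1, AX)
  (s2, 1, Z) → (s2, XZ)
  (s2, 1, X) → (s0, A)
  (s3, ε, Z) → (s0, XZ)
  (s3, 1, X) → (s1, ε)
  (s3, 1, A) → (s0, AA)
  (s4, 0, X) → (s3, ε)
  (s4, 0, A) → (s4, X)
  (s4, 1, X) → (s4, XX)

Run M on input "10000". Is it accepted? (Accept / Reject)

Accept

(s0, 10000, Z)
  ε-move, top Z: go to s1, push Z → (s1, 10000, Z)
  ε-move, top Z: go to s3, push AZ → (s3, 10000, AZ)
  read 1, top A: go to s0, push AA → (s0, 0000, AAZ)
  read 0, top A: go to s2, push X → (s2, 000, XAZ)
  read 0, top X: go to s1, push AX → (s1, 00, AXAZ)
  read 0, top A: go to s4, push XA → (s4, 0, XAXAZ)
  read 0, top X: go to s3, push ε → (s3, ε, AXAZ)
All input consumed; state s3 ∈ F.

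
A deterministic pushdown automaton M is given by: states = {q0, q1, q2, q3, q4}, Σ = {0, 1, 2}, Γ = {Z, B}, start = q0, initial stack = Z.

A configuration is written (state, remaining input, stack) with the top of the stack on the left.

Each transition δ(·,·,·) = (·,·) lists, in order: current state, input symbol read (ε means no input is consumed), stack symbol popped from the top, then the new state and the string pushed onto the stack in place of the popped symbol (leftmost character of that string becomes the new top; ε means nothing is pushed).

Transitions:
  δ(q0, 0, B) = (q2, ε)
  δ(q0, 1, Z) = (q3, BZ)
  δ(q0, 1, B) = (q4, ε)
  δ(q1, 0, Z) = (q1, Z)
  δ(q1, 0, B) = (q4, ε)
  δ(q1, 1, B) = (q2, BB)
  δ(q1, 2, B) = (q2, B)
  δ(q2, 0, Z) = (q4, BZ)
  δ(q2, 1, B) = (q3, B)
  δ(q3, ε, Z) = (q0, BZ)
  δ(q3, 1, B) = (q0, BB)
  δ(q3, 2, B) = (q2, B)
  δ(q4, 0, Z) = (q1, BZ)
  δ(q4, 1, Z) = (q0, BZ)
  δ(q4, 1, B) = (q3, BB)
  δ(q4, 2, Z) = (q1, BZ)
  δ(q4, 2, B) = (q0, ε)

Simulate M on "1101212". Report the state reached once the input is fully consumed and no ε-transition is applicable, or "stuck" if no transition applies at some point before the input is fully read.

q2

(q0, 1101212, Z) ⊢ (q3, 101212, BZ) ⊢ (q0, 01212, BBZ) ⊢ (q2, 1212, BZ) ⊢ (q3, 212, BZ) ⊢ (q2, 12, BZ) ⊢ (q3, 2, BZ) ⊢ (q2, ε, BZ)
All input consumed; M is in state q2.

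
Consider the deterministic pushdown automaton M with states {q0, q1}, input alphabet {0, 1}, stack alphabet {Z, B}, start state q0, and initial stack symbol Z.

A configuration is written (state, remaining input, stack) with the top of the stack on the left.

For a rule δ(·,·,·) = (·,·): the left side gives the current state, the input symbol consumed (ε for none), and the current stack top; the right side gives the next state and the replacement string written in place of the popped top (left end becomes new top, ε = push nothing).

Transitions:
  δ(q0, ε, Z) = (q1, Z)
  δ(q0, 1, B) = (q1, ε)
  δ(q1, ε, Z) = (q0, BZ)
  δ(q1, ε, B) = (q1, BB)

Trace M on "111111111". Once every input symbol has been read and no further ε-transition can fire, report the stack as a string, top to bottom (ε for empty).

(q0, 111111111, Z)
  ε-move, top Z: go to q1, push Z → (q1, 111111111, Z)
  ε-move, top Z: go to q0, push BZ → (q0, 111111111, BZ)
  read 1, top B: go to q1, push ε → (q1, 11111111, Z)
  ε-move, top Z: go to q0, push BZ → (q0, 11111111, BZ)
  read 1, top B: go to q1, push ε → (q1, 1111111, Z)
  ε-move, top Z: go to q0, push BZ → (q0, 1111111, BZ)
  read 1, top B: go to q1, push ε → (q1, 111111, Z)
  ε-move, top Z: go to q0, push BZ → (q0, 111111, BZ)
  read 1, top B: go to q1, push ε → (q1, 11111, Z)
  ε-move, top Z: go to q0, push BZ → (q0, 11111, BZ)
  read 1, top B: go to q1, push ε → (q1, 1111, Z)
  ε-move, top Z: go to q0, push BZ → (q0, 1111, BZ)
  read 1, top B: go to q1, push ε → (q1, 111, Z)
  ε-move, top Z: go to q0, push BZ → (q0, 111, BZ)
  read 1, top B: go to q1, push ε → (q1, 11, Z)
  ε-move, top Z: go to q0, push BZ → (q0, 11, BZ)
  read 1, top B: go to q1, push ε → (q1, 1, Z)
  ε-move, top Z: go to q0, push BZ → (q0, 1, BZ)
  read 1, top B: go to q1, push ε → (q1, ε, Z)
  ε-move, top Z: go to q0, push BZ → (q0, ε, BZ)
All input consumed in state q0 with stack BZ.

BZ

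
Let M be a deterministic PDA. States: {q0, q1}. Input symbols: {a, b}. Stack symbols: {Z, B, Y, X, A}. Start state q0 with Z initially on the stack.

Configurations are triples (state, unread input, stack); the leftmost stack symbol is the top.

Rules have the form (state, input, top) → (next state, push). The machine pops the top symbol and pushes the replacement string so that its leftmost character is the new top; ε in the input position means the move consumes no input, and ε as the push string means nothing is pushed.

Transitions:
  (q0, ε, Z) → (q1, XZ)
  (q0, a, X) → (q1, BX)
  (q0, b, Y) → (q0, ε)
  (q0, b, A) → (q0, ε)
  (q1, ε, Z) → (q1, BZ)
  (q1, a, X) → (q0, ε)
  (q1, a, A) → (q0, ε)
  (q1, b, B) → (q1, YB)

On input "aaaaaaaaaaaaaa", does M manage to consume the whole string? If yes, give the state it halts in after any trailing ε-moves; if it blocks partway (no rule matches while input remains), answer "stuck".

(q0, aaaaaaaaaaaaaa, Z)
  ε-move, top Z: go to q1, push XZ → (q1, aaaaaaaaaaaaaa, XZ)
  read a, top X: go to q0, push ε → (q0, aaaaaaaaaaaaa, Z)
  ε-move, top Z: go to q1, push XZ → (q1, aaaaaaaaaaaaa, XZ)
  read a, top X: go to q0, push ε → (q0, aaaaaaaaaaaa, Z)
  ε-move, top Z: go to q1, push XZ → (q1, aaaaaaaaaaaa, XZ)
  read a, top X: go to q0, push ε → (q0, aaaaaaaaaaa, Z)
  ε-move, top Z: go to q1, push XZ → (q1, aaaaaaaaaaa, XZ)
  read a, top X: go to q0, push ε → (q0, aaaaaaaaaa, Z)
  ε-move, top Z: go to q1, push XZ → (q1, aaaaaaaaaa, XZ)
  read a, top X: go to q0, push ε → (q0, aaaaaaaaa, Z)
  ε-move, top Z: go to q1, push XZ → (q1, aaaaaaaaa, XZ)
  read a, top X: go to q0, push ε → (q0, aaaaaaaa, Z)
  ε-move, top Z: go to q1, push XZ → (q1, aaaaaaaa, XZ)
  read a, top X: go to q0, push ε → (q0, aaaaaaa, Z)
  ε-move, top Z: go to q1, push XZ → (q1, aaaaaaa, XZ)
  read a, top X: go to q0, push ε → (q0, aaaaaa, Z)
  ε-move, top Z: go to q1, push XZ → (q1, aaaaaa, XZ)
  read a, top X: go to q0, push ε → (q0, aaaaa, Z)
  ε-move, top Z: go to q1, push XZ → (q1, aaaaa, XZ)
  read a, top X: go to q0, push ε → (q0, aaaa, Z)
  ε-move, top Z: go to q1, push XZ → (q1, aaaa, XZ)
  read a, top X: go to q0, push ε → (q0, aaa, Z)
  ε-move, top Z: go to q1, push XZ → (q1, aaa, XZ)
  read a, top X: go to q0, push ε → (q0, aa, Z)
  ε-move, top Z: go to q1, push XZ → (q1, aa, XZ)
  read a, top X: go to q0, push ε → (q0, a, Z)
  ε-move, top Z: go to q1, push XZ → (q1, a, XZ)
  read a, top X: go to q0, push ε → (q0, ε, Z)
  ε-move, top Z: go to q1, push XZ → (q1, ε, XZ)
All input consumed; M is in state q1.

q1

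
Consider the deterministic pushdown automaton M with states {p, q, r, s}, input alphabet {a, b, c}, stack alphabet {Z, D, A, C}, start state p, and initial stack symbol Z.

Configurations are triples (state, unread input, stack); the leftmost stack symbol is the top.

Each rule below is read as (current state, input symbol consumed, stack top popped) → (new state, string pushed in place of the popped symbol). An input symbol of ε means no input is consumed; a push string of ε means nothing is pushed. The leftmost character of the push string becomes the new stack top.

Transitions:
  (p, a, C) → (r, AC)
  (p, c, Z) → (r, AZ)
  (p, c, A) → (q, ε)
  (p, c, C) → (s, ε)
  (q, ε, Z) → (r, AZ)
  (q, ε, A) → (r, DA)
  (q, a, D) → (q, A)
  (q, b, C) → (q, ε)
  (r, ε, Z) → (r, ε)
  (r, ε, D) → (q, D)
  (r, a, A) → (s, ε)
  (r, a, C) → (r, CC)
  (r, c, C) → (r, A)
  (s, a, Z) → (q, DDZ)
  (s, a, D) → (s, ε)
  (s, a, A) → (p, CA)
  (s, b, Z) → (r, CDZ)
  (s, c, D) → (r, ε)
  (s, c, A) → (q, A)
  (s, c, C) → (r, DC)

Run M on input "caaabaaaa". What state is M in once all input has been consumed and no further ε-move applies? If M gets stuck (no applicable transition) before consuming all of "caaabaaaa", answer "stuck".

stuck

(p, caaabaaaa, Z)
  read c, top Z: go to r, push AZ → (r, aaabaaaa, AZ)
  read a, top A: go to s, push ε → (s, aabaaaa, Z)
  read a, top Z: go to q, push DDZ → (q, abaaaa, DDZ)
  read a, top D: go to q, push A → (q, baaaa, ADZ)
  ε-move, top A: go to r, push DA → (r, baaaa, DADZ)
  ε-move, top D: go to q, push D → (q, baaaa, DADZ)
No transition for (q, b, top D); M blocks with input baaaa remaining.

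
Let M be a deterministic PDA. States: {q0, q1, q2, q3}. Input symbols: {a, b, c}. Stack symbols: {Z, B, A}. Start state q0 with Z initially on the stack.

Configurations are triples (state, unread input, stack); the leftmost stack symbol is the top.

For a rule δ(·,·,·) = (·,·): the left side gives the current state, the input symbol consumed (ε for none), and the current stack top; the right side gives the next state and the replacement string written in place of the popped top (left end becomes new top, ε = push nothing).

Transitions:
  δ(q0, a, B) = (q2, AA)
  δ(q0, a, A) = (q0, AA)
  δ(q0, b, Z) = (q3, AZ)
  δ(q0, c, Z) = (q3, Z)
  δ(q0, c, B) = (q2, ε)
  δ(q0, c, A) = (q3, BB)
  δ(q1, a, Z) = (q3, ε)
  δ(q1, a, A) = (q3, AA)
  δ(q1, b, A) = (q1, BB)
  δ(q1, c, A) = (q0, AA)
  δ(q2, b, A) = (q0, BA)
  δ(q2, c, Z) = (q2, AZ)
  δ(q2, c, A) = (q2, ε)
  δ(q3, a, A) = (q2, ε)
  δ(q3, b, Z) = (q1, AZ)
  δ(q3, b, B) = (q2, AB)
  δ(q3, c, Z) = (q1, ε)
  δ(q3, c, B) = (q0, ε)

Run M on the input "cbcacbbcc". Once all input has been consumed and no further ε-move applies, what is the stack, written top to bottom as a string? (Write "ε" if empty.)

(q0, cbcacbbcc, Z)
  read c, top Z: go to q3, push Z → (q3, bcacbbcc, Z)
  read b, top Z: go to q1, push AZ → (q1, cacbbcc, AZ)
  read c, top A: go to q0, push AA → (q0, acbbcc, AAZ)
  read a, top A: go to q0, push AA → (q0, cbbcc, AAAZ)
  read c, top A: go to q3, push BB → (q3, bbcc, BBAAZ)
  read b, top B: go to q2, push AB → (q2, bcc, ABBAAZ)
  read b, top A: go to q0, push BA → (q0, cc, BABBAAZ)
  read c, top B: go to q2, push ε → (q2, c, ABBAAZ)
  read c, top A: go to q2, push ε → (q2, ε, BBAAZ)
All input consumed in state q2 with stack BBAAZ.

BBAAZ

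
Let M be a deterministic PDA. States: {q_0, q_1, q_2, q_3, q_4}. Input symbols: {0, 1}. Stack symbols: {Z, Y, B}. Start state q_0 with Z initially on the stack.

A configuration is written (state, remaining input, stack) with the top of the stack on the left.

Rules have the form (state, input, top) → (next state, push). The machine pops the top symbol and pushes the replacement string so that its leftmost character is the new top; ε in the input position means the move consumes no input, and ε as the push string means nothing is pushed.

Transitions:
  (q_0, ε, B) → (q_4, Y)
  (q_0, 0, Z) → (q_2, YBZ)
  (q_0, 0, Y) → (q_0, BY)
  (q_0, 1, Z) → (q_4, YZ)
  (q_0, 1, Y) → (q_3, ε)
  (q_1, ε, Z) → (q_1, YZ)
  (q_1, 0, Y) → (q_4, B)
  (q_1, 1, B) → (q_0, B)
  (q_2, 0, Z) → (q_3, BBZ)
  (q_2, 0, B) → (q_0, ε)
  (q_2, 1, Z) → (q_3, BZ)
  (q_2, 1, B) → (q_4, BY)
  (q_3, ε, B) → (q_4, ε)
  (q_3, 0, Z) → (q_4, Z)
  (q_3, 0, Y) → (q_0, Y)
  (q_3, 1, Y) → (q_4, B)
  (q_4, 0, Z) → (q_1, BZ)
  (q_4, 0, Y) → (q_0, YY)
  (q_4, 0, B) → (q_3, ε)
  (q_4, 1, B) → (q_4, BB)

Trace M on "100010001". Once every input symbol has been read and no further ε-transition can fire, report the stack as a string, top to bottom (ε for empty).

(q_0, 100010001, Z)
  read 1, top Z: go to q_4, push YZ → (q_4, 00010001, YZ)
  read 0, top Y: go to q_0, push YY → (q_0, 0010001, YYZ)
  read 0, top Y: go to q_0, push BY → (q_0, 010001, BYYZ)
  ε-move, top B: go to q_4, push Y → (q_4, 010001, YYYZ)
  read 0, top Y: go to q_0, push YY → (q_0, 10001, YYYYZ)
  read 1, top Y: go to q_3, push ε → (q_3, 0001, YYYZ)
  read 0, top Y: go to q_0, push Y → (q_0, 001, YYYZ)
  read 0, top Y: go to q_0, push BY → (q_0, 01, BYYYZ)
  ε-move, top B: go to q_4, push Y → (q_4, 01, YYYYZ)
  read 0, top Y: go to q_0, push YY → (q_0, 1, YYYYYZ)
  read 1, top Y: go to q_3, push ε → (q_3, ε, YYYYZ)
All input consumed in state q_3 with stack YYYYZ.

YYYYZ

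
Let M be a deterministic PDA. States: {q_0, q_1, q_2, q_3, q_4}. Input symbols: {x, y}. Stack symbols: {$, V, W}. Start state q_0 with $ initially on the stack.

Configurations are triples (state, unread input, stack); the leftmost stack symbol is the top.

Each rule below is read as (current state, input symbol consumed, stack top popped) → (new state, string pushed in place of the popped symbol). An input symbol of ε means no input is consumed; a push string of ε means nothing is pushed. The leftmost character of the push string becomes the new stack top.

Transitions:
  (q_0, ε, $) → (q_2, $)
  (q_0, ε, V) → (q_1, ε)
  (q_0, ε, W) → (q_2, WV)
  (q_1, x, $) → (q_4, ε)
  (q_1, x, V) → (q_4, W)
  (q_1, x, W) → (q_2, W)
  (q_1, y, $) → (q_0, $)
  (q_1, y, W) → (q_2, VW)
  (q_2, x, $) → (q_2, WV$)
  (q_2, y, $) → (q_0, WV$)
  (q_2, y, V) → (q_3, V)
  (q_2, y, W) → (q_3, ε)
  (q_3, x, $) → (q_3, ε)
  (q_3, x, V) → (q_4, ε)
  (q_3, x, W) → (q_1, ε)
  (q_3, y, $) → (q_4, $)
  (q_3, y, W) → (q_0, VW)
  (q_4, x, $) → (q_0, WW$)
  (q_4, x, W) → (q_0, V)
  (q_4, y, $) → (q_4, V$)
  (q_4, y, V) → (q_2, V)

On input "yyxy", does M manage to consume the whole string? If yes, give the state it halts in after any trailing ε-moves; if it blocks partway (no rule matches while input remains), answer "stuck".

q_2

(q_0, yyxy, $)
  ε-move, top $: go to q_2, push $ → (q_2, yyxy, $)
  read y, top $: go to q_0, push WV$ → (q_0, yxy, WV$)
  ε-move, top W: go to q_2, push WV → (q_2, yxy, WVV$)
  read y, top W: go to q_3, push ε → (q_3, xy, VV$)
  read x, top V: go to q_4, push ε → (q_4, y, V$)
  read y, top V: go to q_2, push V → (q_2, ε, V$)
All input consumed; M is in state q_2.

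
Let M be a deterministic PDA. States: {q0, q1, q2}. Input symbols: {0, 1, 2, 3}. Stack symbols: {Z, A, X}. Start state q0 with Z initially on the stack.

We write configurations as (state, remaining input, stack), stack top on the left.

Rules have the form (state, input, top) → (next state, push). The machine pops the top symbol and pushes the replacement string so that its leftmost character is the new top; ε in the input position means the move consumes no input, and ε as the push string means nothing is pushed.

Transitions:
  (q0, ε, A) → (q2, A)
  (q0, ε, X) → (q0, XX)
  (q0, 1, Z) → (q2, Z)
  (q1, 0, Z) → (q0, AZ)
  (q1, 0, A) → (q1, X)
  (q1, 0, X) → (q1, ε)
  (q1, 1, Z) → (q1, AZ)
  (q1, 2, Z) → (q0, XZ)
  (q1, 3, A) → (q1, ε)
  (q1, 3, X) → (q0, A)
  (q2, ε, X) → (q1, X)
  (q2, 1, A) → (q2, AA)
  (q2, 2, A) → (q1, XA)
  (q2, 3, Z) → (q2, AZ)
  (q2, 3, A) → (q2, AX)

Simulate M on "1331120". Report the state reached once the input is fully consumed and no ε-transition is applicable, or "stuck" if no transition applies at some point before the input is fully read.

(q0, 1331120, Z)
  read 1, top Z: go to q2, push Z → (q2, 331120, Z)
  read 3, top Z: go to q2, push AZ → (q2, 31120, AZ)
  read 3, top A: go to q2, push AX → (q2, 1120, AXZ)
  read 1, top A: go to q2, push AA → (q2, 120, AAXZ)
  read 1, top A: go to q2, push AA → (q2, 20, AAAXZ)
  read 2, top A: go to q1, push XA → (q1, 0, XAAAXZ)
  read 0, top X: go to q1, push ε → (q1, ε, AAAXZ)
All input consumed; M is in state q1.

q1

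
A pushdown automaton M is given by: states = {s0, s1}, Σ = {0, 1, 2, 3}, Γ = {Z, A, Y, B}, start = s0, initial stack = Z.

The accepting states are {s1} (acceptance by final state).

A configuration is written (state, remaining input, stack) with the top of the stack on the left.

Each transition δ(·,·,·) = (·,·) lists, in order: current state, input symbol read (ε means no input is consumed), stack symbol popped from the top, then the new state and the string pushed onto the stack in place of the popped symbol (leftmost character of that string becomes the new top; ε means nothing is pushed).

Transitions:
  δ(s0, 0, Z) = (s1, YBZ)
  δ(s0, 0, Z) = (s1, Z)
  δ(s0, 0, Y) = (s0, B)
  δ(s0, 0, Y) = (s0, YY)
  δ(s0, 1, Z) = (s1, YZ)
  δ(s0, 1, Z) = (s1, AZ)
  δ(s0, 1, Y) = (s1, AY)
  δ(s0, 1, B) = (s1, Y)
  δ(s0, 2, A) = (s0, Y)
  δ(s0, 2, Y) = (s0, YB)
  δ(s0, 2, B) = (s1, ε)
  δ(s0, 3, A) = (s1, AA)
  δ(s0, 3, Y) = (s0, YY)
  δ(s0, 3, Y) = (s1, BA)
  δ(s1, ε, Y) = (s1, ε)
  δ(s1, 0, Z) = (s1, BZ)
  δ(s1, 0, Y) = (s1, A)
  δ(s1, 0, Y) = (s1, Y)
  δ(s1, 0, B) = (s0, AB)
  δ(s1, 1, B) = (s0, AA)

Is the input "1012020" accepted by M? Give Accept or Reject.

No computation consumes all input and reaches a final state.

Reject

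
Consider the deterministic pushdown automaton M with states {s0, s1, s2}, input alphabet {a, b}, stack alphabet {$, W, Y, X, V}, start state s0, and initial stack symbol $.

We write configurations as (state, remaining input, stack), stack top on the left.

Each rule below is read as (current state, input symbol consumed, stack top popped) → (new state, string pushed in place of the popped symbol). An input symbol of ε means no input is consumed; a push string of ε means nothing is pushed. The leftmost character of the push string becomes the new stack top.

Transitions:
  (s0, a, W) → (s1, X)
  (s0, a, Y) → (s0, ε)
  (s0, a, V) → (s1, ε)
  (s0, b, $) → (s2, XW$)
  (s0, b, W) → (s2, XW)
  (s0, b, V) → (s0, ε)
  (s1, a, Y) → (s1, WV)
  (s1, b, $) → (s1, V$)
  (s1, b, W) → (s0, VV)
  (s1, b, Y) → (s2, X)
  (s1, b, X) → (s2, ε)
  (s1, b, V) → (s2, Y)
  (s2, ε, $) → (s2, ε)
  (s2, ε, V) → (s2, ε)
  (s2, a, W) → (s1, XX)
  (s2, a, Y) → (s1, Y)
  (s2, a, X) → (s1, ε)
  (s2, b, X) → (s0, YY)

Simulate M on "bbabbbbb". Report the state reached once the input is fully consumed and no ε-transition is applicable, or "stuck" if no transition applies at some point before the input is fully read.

(s0, bbabbbbb, $) ⊢ (s2, babbbbb, XW$) ⊢ (s0, abbbbb, YYW$) ⊢ (s0, bbbbb, YW$)
No transition for (s0, b, top Y); M blocks with input bbbbb remaining.

stuck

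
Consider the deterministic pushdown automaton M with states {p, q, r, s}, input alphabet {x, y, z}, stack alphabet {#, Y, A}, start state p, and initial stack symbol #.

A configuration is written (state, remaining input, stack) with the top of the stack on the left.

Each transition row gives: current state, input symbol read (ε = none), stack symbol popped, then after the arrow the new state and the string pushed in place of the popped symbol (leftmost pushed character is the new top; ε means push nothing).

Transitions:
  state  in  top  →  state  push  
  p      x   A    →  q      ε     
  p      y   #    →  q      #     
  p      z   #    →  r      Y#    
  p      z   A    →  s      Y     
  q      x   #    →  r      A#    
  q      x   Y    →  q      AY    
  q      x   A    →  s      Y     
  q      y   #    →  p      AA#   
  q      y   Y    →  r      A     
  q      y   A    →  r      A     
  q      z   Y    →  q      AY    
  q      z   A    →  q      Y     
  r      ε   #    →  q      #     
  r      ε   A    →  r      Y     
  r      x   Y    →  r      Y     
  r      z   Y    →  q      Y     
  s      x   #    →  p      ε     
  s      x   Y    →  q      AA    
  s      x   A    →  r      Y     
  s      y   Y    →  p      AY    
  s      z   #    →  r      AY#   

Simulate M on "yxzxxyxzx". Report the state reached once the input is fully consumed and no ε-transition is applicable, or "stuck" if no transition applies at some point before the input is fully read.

s

(p, yxzxxyxzx, #) ⊢ (q, xzxxyxzx, #) ⊢ (r, zxxyxzx, A#) ⊢ (r, zxxyxzx, Y#) ⊢ (q, xxyxzx, Y#) ⊢ (q, xyxzx, AY#) ⊢ (s, yxzx, YY#) ⊢ (p, xzx, AYY#) ⊢ (q, zx, YY#) ⊢ (q, x, AYY#) ⊢ (s, ε, YYY#)
All input consumed; M is in state s.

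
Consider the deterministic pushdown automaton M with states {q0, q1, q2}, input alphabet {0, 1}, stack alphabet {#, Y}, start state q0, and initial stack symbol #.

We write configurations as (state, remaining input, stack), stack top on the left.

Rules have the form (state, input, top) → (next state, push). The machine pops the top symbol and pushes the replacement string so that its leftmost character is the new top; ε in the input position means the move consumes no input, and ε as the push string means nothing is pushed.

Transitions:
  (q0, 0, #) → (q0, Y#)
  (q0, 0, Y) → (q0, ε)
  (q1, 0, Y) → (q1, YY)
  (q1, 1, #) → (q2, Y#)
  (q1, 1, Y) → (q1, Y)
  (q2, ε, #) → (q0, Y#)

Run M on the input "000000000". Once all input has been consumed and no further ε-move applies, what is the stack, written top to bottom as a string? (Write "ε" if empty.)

Y#

(q0, 000000000, #)
  read 0, top #: go to q0, push Y# → (q0, 00000000, Y#)
  read 0, top Y: go to q0, push ε → (q0, 0000000, #)
  read 0, top #: go to q0, push Y# → (q0, 000000, Y#)
  read 0, top Y: go to q0, push ε → (q0, 00000, #)
  read 0, top #: go to q0, push Y# → (q0, 0000, Y#)
  read 0, top Y: go to q0, push ε → (q0, 000, #)
  read 0, top #: go to q0, push Y# → (q0, 00, Y#)
  read 0, top Y: go to q0, push ε → (q0, 0, #)
  read 0, top #: go to q0, push Y# → (q0, ε, Y#)
All input consumed in state q0 with stack Y#.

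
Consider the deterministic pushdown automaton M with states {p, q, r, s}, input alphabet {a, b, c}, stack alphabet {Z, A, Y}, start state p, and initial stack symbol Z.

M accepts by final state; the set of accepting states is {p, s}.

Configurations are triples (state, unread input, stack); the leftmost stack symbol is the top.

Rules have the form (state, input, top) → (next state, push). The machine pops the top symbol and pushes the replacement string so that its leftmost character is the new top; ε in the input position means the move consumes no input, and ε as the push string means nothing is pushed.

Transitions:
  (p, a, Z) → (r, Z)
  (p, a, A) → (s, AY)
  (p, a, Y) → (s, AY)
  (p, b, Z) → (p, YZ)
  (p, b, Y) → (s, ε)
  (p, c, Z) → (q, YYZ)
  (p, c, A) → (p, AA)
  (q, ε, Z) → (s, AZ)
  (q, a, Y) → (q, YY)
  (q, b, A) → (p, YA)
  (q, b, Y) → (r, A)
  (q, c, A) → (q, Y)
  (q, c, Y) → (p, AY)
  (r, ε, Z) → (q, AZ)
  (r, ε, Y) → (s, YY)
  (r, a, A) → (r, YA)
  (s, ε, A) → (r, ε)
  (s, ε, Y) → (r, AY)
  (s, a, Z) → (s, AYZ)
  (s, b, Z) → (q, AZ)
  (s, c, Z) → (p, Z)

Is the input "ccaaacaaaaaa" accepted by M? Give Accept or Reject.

(p, ccaaacaaaaaa, Z) ⊢ (q, caaacaaaaaa, YYZ) ⊢ (p, aaacaaaaaa, AYYZ) ⊢ (s, aacaaaaaa, AYYYZ) ⊢ (r, aacaaaaaa, YYYZ) ⊢ (s, aacaaaaaa, YYYYZ) ⊢ (r, aacaaaaaa, AYYYYZ) ⊢ (r, acaaaaaa, YAYYYYZ) ⊢ (s, acaaaaaa, YYAYYYYZ) ⊢ (r, acaaaaaa, AYYAYYYYZ) ⊢ (r, caaaaaa, YAYYAYYYYZ) ⊢ (s, caaaaaa, YYAYYAYYYYZ) ⊢ (r, caaaaaa, AYYAYYAYYYYZ)
No transition applies at (r, caaaaaa, AYYAYYAYYYYZ); input not fully consumed.

Reject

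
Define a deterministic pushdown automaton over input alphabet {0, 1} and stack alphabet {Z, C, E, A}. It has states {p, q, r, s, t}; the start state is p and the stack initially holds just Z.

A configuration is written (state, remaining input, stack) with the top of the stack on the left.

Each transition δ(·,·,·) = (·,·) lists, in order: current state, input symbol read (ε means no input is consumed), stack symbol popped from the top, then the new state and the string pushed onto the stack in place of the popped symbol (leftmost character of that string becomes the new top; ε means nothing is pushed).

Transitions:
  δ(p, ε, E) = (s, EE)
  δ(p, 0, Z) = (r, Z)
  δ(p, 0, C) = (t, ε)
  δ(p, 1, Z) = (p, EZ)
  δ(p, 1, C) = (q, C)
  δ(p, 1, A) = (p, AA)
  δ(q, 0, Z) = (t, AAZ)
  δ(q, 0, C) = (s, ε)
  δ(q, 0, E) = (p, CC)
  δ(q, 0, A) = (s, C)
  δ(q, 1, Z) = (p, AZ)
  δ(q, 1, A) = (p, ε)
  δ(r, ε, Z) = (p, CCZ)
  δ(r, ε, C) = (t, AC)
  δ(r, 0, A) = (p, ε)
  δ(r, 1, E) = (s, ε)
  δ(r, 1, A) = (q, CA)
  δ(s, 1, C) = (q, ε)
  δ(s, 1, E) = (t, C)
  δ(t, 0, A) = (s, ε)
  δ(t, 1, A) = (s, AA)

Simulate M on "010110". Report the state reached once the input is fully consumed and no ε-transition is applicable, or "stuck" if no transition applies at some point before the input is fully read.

(p, 010110, Z) ⊢ (r, 10110, Z) ⊢ (p, 10110, CCZ) ⊢ (q, 0110, CCZ) ⊢ (s, 110, CZ) ⊢ (q, 10, Z) ⊢ (p, 0, AZ)
No transition for (p, 0, top A); M blocks with input 0 remaining.

stuck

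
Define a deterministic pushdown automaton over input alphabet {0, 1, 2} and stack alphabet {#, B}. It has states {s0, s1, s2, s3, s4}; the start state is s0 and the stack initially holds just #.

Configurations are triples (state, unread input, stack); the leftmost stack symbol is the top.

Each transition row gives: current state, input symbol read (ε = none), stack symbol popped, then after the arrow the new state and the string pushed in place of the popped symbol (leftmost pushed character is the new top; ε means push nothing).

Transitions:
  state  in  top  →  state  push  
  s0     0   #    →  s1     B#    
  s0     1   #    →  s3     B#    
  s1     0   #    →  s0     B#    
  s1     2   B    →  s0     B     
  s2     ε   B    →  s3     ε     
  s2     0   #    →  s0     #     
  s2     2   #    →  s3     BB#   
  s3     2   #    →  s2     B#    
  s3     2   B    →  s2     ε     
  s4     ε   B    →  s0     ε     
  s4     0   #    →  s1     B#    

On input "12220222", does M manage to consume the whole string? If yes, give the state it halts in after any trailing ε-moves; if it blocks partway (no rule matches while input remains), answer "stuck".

(s0, 12220222, #)
  read 1, top #: go to s3, push B# → (s3, 2220222, B#)
  read 2, top B: go to s2, push ε → (s2, 220222, #)
  read 2, top #: go to s3, push BB# → (s3, 20222, BB#)
  read 2, top B: go to s2, push ε → (s2, 0222, B#)
  ε-move, top B: go to s3, push ε → (s3, 0222, #)
No transition for (s3, 0, top #); M blocks with input 0222 remaining.

stuck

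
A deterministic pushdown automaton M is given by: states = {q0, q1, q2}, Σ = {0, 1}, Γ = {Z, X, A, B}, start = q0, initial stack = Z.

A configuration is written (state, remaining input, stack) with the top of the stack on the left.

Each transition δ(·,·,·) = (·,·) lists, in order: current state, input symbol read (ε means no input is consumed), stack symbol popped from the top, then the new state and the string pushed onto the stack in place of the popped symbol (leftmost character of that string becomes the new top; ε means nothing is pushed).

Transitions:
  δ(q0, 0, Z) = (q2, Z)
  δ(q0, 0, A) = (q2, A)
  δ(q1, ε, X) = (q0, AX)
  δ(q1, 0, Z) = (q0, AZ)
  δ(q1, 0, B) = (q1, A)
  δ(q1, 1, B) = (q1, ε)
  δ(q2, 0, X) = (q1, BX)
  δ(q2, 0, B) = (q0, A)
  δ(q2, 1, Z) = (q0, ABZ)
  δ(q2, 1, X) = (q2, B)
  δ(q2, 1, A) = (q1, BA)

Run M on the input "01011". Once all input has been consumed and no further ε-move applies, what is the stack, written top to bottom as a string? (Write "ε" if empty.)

ABZ

(q0, 01011, Z)
  read 0, top Z: go to q2, push Z → (q2, 1011, Z)
  read 1, top Z: go to q0, push ABZ → (q0, 011, ABZ)
  read 0, top A: go to q2, push A → (q2, 11, ABZ)
  read 1, top A: go to q1, push BA → (q1, 1, BABZ)
  read 1, top B: go to q1, push ε → (q1, ε, ABZ)
All input consumed in state q1 with stack ABZ.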